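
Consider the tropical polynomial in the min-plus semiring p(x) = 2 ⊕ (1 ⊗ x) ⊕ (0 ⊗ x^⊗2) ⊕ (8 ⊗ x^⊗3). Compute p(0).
p(0) = 0

A tropical monomial a ⊗ x^⊗i evaluates to a + i · x. Evaluating each term at x = 0:
  Term 0 contributes 2 + 0 · 0 = 2
  Term 1 contributes 1 + 1 · 0 = 1
  Term 2 contributes 0 + 2 · 0 = 0
  Term 3 contributes 8 + 3 · 0 = 8
p(0) = ⊕ of these = min[2, 1, 0, 8] = 0.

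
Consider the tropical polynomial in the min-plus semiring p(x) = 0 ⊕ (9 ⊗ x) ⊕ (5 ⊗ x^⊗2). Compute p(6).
p(6) = 0

A tropical monomial a ⊗ x^⊗i evaluates to a + i · x. Evaluating each term at x = 6:
  Term 0 contributes 0 + 0 · 6 = 0
  Term 1 contributes 9 + 1 · 6 = 15
  Term 2 contributes 5 + 2 · 6 = 17
p(6) = ⊕ of these = min[0, 15, 17] = 0.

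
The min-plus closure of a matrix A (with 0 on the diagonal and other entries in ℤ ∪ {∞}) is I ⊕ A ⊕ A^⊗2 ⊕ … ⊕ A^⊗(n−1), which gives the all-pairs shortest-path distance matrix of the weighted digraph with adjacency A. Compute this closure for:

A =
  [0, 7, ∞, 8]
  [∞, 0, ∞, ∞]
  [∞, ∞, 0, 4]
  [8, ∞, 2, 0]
Closure =
  [0, 7, 10, 8]
  [∞, 0, ∞, ∞]
  [12, 19, 0, 4]
  [8, 15, 2, 0]

This is the Floyd-Warshall all-pairs shortest-path computation. For each intermediate vertex k = 0, 1, …, 3, update dist[i][j] ← min(dist[i][j], dist[i][k] + dist[k][j]). The final matrix gives, for each (i, j), the minimum total weight of any directed path from i to j (possibly empty when i = j).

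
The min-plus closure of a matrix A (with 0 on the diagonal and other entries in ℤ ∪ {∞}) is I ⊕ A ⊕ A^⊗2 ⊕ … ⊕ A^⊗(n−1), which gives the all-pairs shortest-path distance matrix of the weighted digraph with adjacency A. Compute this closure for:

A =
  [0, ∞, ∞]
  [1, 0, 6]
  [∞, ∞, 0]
Closure =
  [0, ∞, ∞]
  [1, 0, 6]
  [∞, ∞, 0]

This is the Floyd-Warshall all-pairs shortest-path computation. For each intermediate vertex k = 0, 1, …, 2, update dist[i][j] ← min(dist[i][j], dist[i][k] + dist[k][j]). The final matrix gives, for each (i, j), the minimum total weight of any directed path from i to j (possibly empty when i = j).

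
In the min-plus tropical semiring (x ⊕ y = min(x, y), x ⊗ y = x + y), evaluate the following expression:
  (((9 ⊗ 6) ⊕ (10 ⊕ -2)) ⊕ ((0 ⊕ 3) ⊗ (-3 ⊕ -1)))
(((9 ⊗ 6) ⊕ (10 ⊕ -2)) ⊕ ((0 ⊕ 3) ⊗ (-3 ⊕ -1))) = -3

Expand innermost to outermost. Recall ⊕ takes the minimum of its arguments and ⊗ takes their sum. Working out the expression (((9 ⊗ 6) ⊕ (10 ⊕ -2)) ⊕ ((0 ⊕ 3) ⊗ (-3 ⊕ -1))) gives -3.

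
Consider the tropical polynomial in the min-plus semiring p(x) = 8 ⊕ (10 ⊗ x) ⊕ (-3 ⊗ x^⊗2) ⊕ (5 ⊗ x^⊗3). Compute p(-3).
p(-3) = -9

A tropical monomial a ⊗ x^⊗i evaluates to a + i · x. Evaluating each term at x = -3:
  Term 0 contributes 8 + 0 · -3 = 8
  Term 1 contributes 10 + 1 · -3 = 7
  Term 2 contributes -3 + 2 · -3 = -9
  Term 3 contributes 5 + 3 · -3 = -4
p(-3) = ⊕ of these = min[8, 7, -9, -4] = -9.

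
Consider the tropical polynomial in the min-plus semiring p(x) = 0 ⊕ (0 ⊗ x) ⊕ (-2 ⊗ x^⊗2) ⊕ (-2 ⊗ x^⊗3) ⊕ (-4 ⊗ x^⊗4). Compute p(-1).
p(-1) = -8

A tropical monomial a ⊗ x^⊗i evaluates to a + i · x. Evaluating each term at x = -1:
  Term 0 contributes 0 + 0 · -1 = 0
  Term 1 contributes 0 + 1 · -1 = -1
  Term 2 contributes -2 + 2 · -1 = -4
  Term 3 contributes -2 + 3 · -1 = -5
  Term 4 contributes -4 + 4 · -1 = -8
p(-1) = ⊕ of these = min[0, -1, -4, -5, -8] = -8.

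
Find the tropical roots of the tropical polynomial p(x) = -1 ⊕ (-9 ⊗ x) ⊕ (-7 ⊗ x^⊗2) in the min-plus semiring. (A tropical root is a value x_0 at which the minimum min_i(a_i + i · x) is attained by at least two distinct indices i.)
Roots: {-2, 8}

Each tropical root is a break point of the lower envelope of the lines y = a_i + i · x (there are 3 lines, with slopes 0, 1, ..., 2). Only the lines that attain the minimum somewhere contribute to roots; other lines are dominated. Here the surviving (envelope) indices are i = 2, i = 1, i = 0.
Intersections between consecutive envelope lines give the roots: for adjacent envelope indices i < j the intersection is x = (a_i − a_j) / (j − i). Reading off the sorted break points: {-2, 8}.
Verification: at each break x_0, at least two indices attain the minimum of min_i(a_i + i · x_0).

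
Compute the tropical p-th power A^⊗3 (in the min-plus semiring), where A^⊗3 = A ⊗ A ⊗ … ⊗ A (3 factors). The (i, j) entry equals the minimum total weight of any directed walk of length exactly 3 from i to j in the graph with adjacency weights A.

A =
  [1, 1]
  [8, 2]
A^⊗3 =
  [3, 3]
  [10, 6]

Each entry (A^⊗3)_ij equals the minimum over all length-3 walks i = v_0 → v_1 → … → v_3 = j of Σ_t A[v_t][v_{t+1}]. For example, for (i, j) = (0, 1) we minimise over 4 possible intermediate vertex sequences; the minimum is 3, attained along the walk 0 → 0 → 0 → 1.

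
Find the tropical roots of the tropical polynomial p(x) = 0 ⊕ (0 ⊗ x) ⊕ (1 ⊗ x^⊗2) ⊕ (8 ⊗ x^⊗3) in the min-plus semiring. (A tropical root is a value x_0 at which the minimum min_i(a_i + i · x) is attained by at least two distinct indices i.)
Roots: {-7, -1, 0}

Each tropical root is a break point of the lower envelope of the lines y = a_i + i · x (there are 4 lines, with slopes 0, 1, ..., 3). Only the lines that attain the minimum somewhere contribute to roots; other lines are dominated. Here the surviving (envelope) indices are i = 3, i = 2, i = 1, i = 0.
Intersections between consecutive envelope lines give the roots: for adjacent envelope indices i < j the intersection is x = (a_i − a_j) / (j − i). Reading off the sorted break points: {-7, -1, 0}.
Verification: at each break x_0, at least two indices attain the minimum of min_i(a_i + i · x_0).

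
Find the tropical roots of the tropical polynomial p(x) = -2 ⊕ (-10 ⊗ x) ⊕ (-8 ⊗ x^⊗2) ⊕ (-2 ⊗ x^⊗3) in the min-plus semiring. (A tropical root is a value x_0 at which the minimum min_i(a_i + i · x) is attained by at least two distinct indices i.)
Roots: {-6, -2, 8}

Each tropical root is a break point of the lower envelope of the lines y = a_i + i · x (there are 4 lines, with slopes 0, 1, ..., 3). Only the lines that attain the minimum somewhere contribute to roots; other lines are dominated. Here the surviving (envelope) indices are i = 3, i = 2, i = 1, i = 0.
Intersections between consecutive envelope lines give the roots: for adjacent envelope indices i < j the intersection is x = (a_i − a_j) / (j − i). Reading off the sorted break points: {-6, -2, 8}.
Verification: at each break x_0, at least two indices attain the minimum of min_i(a_i + i · x_0).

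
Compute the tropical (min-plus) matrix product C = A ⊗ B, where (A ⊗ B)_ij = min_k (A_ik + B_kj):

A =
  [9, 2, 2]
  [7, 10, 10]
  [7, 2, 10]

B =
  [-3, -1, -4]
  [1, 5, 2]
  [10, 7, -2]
A ⊗ B =
  [3, 7, 0]
  [4, 6, 3]
  [3, 6, 3]

Apply the min-plus product entry-by-entry:
  C[0][0] = min over k of (A[0][0] + B[0][0] = 9 + -3 = 6, A[0][1] + B[1][0] = 2 + 1 = 3, A[0][2] + B[2][0] = 2 + 10 = 12) = 3 (attained at k = 1)
  C[0][1] = min over k of (A[0][0] + B[0][1] = 9 + -1 = 8, A[0][1] + B[1][1] = 2 + 5 = 7, A[0][2] + B[2][1] = 2 + 7 = 9) = 7 (attained at k = 1)
  C[0][2] = min over k of (A[0][0] + B[0][2] = 9 + -4 = 5, A[0][1] + B[1][2] = 2 + 2 = 4, A[0][2] + B[2][2] = 2 + -2 = 0) = 0 (attained at k = 2)
  C[1][0] = min over k of (A[1][0] + B[0][0] = 7 + -3 = 4, A[1][1] + B[1][0] = 10 + 1 = 11, A[1][2] + B[2][0] = 10 + 10 = 20) = 4 (attained at k = 0)
  C[1][1] = min over k of (A[1][0] + B[0][1] = 7 + -1 = 6, A[1][1] + B[1][1] = 10 + 5 = 15, A[1][2] + B[2][1] = 10 + 7 = 17) = 6 (attained at k = 0)
  C[1][2] = min over k of (A[1][0] + B[0][2] = 7 + -4 = 3, A[1][1] + B[1][2] = 10 + 2 = 12, A[1][2] + B[2][2] = 10 + -2 = 8) = 3 (attained at k = 0)
  C[2][0] = min over k of (A[2][0] + B[0][0] = 7 + -3 = 4, A[2][1] + B[1][0] = 2 + 1 = 3, A[2][2] + B[2][0] = 10 + 10 = 20) = 3 (attained at k = 1)
  C[2][1] = min over k of (A[2][0] + B[0][1] = 7 + -1 = 6, A[2][1] + B[1][1] = 2 + 5 = 7, A[2][2] + B[2][1] = 10 + 7 = 17) = 6 (attained at k = 0)
  C[2][2] = min over k of (A[2][0] + B[0][2] = 7 + -4 = 3, A[2][1] + B[1][2] = 2 + 2 = 4, A[2][2] + B[2][2] = 10 + -2 = 8) = 3 (attained at k = 0)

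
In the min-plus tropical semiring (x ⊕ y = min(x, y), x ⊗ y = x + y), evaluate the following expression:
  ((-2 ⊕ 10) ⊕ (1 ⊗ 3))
((-2 ⊕ 10) ⊕ (1 ⊗ 3)) = -2

Expand innermost to outermost. Recall ⊕ takes the minimum of its arguments and ⊗ takes their sum. Working out the expression ((-2 ⊕ 10) ⊕ (1 ⊗ 3)) gives -2.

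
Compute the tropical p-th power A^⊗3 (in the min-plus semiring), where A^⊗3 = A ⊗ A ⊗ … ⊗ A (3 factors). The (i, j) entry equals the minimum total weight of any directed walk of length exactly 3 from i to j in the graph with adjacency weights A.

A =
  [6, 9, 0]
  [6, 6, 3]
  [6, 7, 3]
A^⊗3 =
  [9, 10, 6]
  [12, 13, 9]
  [12, 13, 9]

Each entry (A^⊗3)_ij equals the minimum over all length-3 walks i = v_0 → v_1 → … → v_3 = j of Σ_t A[v_t][v_{t+1}]. For example, for (i, j) = (0, 2) we minimise over 9 possible intermediate vertex sequences; the minimum is 6, attained along the walk 0 → 2 → 0 → 2.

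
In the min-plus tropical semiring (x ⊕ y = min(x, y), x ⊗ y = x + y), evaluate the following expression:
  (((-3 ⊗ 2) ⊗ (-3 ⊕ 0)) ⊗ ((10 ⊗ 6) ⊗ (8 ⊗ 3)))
(((-3 ⊗ 2) ⊗ (-3 ⊕ 0)) ⊗ ((10 ⊗ 6) ⊗ (8 ⊗ 3))) = 23

Expand innermost to outermost. Recall ⊕ takes the minimum of its arguments and ⊗ takes their sum. Working out the expression (((-3 ⊗ 2) ⊗ (-3 ⊕ 0)) ⊗ ((10 ⊗ 6) ⊗ (8 ⊗ 3))) gives 23.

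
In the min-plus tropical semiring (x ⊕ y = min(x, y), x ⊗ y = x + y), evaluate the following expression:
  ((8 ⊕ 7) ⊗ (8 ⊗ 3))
((8 ⊕ 7) ⊗ (8 ⊗ 3)) = 18

Expand innermost to outermost. Recall ⊕ takes the minimum of its arguments and ⊗ takes their sum. Working out the expression ((8 ⊕ 7) ⊗ (8 ⊗ 3)) gives 18.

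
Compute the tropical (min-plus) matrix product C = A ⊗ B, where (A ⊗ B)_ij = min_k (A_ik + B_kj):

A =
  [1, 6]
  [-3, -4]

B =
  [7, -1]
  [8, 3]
A ⊗ B =
  [8, 0]
  [4, -4]

Apply the min-plus product entry-by-entry:
  C[0][0] = min over k of (A[0][0] + B[0][0] = 1 + 7 = 8, A[0][1] + B[1][0] = 6 + 8 = 14) = 8 (attained at k = 0)
  C[0][1] = min over k of (A[0][0] + B[0][1] = 1 + -1 = 0, A[0][1] + B[1][1] = 6 + 3 = 9) = 0 (attained at k = 0)
  C[1][0] = min over k of (A[1][0] + B[0][0] = -3 + 7 = 4, A[1][1] + B[1][0] = -4 + 8 = 4) = 4 (attained at k = 0)
  C[1][1] = min over k of (A[1][0] + B[0][1] = -3 + -1 = -4, A[1][1] + B[1][1] = -4 + 3 = -1) = -4 (attained at k = 0)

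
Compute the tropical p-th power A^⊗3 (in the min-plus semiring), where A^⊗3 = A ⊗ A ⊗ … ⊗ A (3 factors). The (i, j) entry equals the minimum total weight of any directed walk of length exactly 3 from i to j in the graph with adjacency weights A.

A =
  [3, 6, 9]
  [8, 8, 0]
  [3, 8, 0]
A^⊗3 =
  [9, 12, 6]
  [3, 8, 0]
  [3, 8, 0]

Each entry (A^⊗3)_ij equals the minimum over all length-3 walks i = v_0 → v_1 → … → v_3 = j of Σ_t A[v_t][v_{t+1}]. For example, for (i, j) = (0, 2) we minimise over 9 possible intermediate vertex sequences; the minimum is 6, attained along the walk 0 → 1 → 2 → 2.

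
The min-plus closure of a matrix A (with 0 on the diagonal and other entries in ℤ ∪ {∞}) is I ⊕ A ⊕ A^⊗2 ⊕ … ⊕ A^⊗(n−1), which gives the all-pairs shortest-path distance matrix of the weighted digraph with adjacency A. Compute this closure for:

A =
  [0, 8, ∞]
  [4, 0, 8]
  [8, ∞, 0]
Closure =
  [0, 8, 16]
  [4, 0, 8]
  [8, 16, 0]

This is the Floyd-Warshall all-pairs shortest-path computation. For each intermediate vertex k = 0, 1, …, 2, update dist[i][j] ← min(dist[i][j], dist[i][k] + dist[k][j]). The final matrix gives, for each (i, j), the minimum total weight of any directed path from i to j (possibly empty when i = j).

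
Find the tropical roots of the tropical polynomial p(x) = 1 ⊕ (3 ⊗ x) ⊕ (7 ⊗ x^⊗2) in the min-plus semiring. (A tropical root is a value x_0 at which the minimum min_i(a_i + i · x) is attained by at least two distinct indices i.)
Roots: {-4, -2}

Each tropical root is a break point of the lower envelope of the lines y = a_i + i · x (there are 3 lines, with slopes 0, 1, ..., 2). Only the lines that attain the minimum somewhere contribute to roots; other lines are dominated. Here the surviving (envelope) indices are i = 2, i = 1, i = 0.
Intersections between consecutive envelope lines give the roots: for adjacent envelope indices i < j the intersection is x = (a_i − a_j) / (j − i). Reading off the sorted break points: {-4, -2}.
Verification: at each break x_0, at least two indices attain the minimum of min_i(a_i + i · x_0).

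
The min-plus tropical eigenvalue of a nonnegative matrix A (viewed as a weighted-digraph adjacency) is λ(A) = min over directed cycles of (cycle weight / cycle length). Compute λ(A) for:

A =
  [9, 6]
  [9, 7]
λ(A) = 7

Enumerate directed cycles and compute their means (weight / length). Sample:
  cycle 0 → 0: weight = 9, length = 1, mean = 9/1 ≈ 9.000
  cycle 1 → 1: weight = 7, length = 1, mean = 7/1 ≈ 7.000
  cycle 0 → 1 → 0: weight = 15, length = 2, mean = 15/2 ≈ 7.500
  cycle 1 → 0 → 1: weight = 15, length = 2, mean = 15/2 ≈ 7.500
Minimum mean = 7.000, attained e.g. along the cycle 1 → 1 with weight 7 and length 1. So λ(A) = 7/1 = 7.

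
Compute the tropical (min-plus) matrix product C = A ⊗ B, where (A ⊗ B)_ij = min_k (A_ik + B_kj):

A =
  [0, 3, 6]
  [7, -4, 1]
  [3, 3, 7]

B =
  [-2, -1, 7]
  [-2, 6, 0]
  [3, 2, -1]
A ⊗ B =
  [-2, -1, 3]
  [-6, 2, -4]
  [1, 2, 3]

Apply the min-plus product entry-by-entry:
  C[0][0] = min over k of (A[0][0] + B[0][0] = 0 + -2 = -2, A[0][1] + B[1][0] = 3 + -2 = 1, A[0][2] + B[2][0] = 6 + 3 = 9) = -2 (attained at k = 0)
  C[0][1] = min over k of (A[0][0] + B[0][1] = 0 + -1 = -1, A[0][1] + B[1][1] = 3 + 6 = 9, A[0][2] + B[2][1] = 6 + 2 = 8) = -1 (attained at k = 0)
  C[0][2] = min over k of (A[0][0] + B[0][2] = 0 + 7 = 7, A[0][1] + B[1][2] = 3 + 0 = 3, A[0][2] + B[2][2] = 6 + -1 = 5) = 3 (attained at k = 1)
  C[1][0] = min over k of (A[1][0] + B[0][0] = 7 + -2 = 5, A[1][1] + B[1][0] = -4 + -2 = -6, A[1][2] + B[2][0] = 1 + 3 = 4) = -6 (attained at k = 1)
  C[1][1] = min over k of (A[1][0] + B[0][1] = 7 + -1 = 6, A[1][1] + B[1][1] = -4 + 6 = 2, A[1][2] + B[2][1] = 1 + 2 = 3) = 2 (attained at k = 1)
  C[1][2] = min over k of (A[1][0] + B[0][2] = 7 + 7 = 14, A[1][1] + B[1][2] = -4 + 0 = -4, A[1][2] + B[2][2] = 1 + -1 = 0) = -4 (attained at k = 1)
  C[2][0] = min over k of (A[2][0] + B[0][0] = 3 + -2 = 1, A[2][1] + B[1][0] = 3 + -2 = 1, A[2][2] + B[2][0] = 7 + 3 = 10) = 1 (attained at k = 0)
  C[2][1] = min over k of (A[2][0] + B[0][1] = 3 + -1 = 2, A[2][1] + B[1][1] = 3 + 6 = 9, A[2][2] + B[2][1] = 7 + 2 = 9) = 2 (attained at k = 0)
  C[2][2] = min over k of (A[2][0] + B[0][2] = 3 + 7 = 10, A[2][1] + B[1][2] = 3 + 0 = 3, A[2][2] + B[2][2] = 7 + -1 = 6) = 3 (attained at k = 1)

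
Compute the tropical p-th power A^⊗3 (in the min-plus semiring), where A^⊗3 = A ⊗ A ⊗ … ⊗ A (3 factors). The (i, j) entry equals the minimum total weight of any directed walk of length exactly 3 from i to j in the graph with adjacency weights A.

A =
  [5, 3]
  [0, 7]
A^⊗3 =
  [8, 6]
  [3, 8]

Each entry (A^⊗3)_ij equals the minimum over all length-3 walks i = v_0 → v_1 → … → v_3 = j of Σ_t A[v_t][v_{t+1}]. For example, for (i, j) = (0, 1) we minimise over 4 possible intermediate vertex sequences; the minimum is 6, attained along the walk 0 → 1 → 0 → 1.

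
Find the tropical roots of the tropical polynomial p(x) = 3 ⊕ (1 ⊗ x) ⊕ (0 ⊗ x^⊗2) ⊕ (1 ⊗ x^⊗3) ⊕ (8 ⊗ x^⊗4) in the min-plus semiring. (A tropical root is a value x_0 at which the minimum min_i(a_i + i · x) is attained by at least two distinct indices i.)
Roots: {-7, -1, 1, 2}

Each tropical root is a break point of the lower envelope of the lines y = a_i + i · x (there are 5 lines, with slopes 0, 1, ..., 4). Only the lines that attain the minimum somewhere contribute to roots; other lines are dominated. Here the surviving (envelope) indices are i = 4, i = 3, i = 2, i = 1, i = 0.
Intersections between consecutive envelope lines give the roots: for adjacent envelope indices i < j the intersection is x = (a_i − a_j) / (j − i). Reading off the sorted break points: {-7, -1, 1, 2}.
Verification: at each break x_0, at least two indices attain the minimum of min_i(a_i + i · x_0).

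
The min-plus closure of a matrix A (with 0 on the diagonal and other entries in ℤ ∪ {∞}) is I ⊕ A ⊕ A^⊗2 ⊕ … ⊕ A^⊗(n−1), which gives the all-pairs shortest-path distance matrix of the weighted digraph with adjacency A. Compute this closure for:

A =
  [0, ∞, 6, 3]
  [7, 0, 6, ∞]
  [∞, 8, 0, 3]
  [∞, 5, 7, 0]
Closure =
  [0, 8, 6, 3]
  [7, 0, 6, 9]
  [15, 8, 0, 3]
  [12, 5, 7, 0]

This is the Floyd-Warshall all-pairs shortest-path computation. For each intermediate vertex k = 0, 1, …, 3, update dist[i][j] ← min(dist[i][j], dist[i][k] + dist[k][j]). The final matrix gives, for each (i, j), the minimum total weight of any directed path from i to j (possibly empty when i = j).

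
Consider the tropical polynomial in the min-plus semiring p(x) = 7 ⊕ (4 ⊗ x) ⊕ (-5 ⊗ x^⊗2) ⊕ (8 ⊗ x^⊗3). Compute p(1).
p(1) = -3

A tropical monomial a ⊗ x^⊗i evaluates to a + i · x. Evaluating each term at x = 1:
  Term 0 contributes 7 + 0 · 1 = 7
  Term 1 contributes 4 + 1 · 1 = 5
  Term 2 contributes -5 + 2 · 1 = -3
  Term 3 contributes 8 + 3 · 1 = 11
p(1) = ⊕ of these = min[7, 5, -3, 11] = -3.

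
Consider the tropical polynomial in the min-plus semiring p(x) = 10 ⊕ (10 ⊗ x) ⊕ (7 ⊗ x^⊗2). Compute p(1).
p(1) = 9

A tropical monomial a ⊗ x^⊗i evaluates to a + i · x. Evaluating each term at x = 1:
  Term 0 contributes 10 + 0 · 1 = 10
  Term 1 contributes 10 + 1 · 1 = 11
  Term 2 contributes 7 + 2 · 1 = 9
p(1) = ⊕ of these = min[10, 11, 9] = 9.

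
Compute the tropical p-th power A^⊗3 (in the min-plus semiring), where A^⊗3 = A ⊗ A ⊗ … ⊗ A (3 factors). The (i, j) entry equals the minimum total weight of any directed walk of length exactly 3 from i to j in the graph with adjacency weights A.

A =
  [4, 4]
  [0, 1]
A^⊗3 =
  [5, 6]
  [2, 3]

Each entry (A^⊗3)_ij equals the minimum over all length-3 walks i = v_0 → v_1 → … → v_3 = j of Σ_t A[v_t][v_{t+1}]. For example, for (i, j) = (0, 1) we minimise over 4 possible intermediate vertex sequences; the minimum is 6, attained along the walk 0 → 1 → 1 → 1.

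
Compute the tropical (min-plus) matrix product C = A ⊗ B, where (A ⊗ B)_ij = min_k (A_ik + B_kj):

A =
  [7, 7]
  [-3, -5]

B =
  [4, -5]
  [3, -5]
A ⊗ B =
  [10, 2]
  [-2, -10]

Apply the min-plus product entry-by-entry:
  C[0][0] = min over k of (A[0][0] + B[0][0] = 7 + 4 = 11, A[0][1] + B[1][0] = 7 + 3 = 10) = 10 (attained at k = 1)
  C[0][1] = min over k of (A[0][0] + B[0][1] = 7 + -5 = 2, A[0][1] + B[1][1] = 7 + -5 = 2) = 2 (attained at k = 0)
  C[1][0] = min over k of (A[1][0] + B[0][0] = -3 + 4 = 1, A[1][1] + B[1][0] = -5 + 3 = -2) = -2 (attained at k = 1)
  C[1][1] = min over k of (A[1][0] + B[0][1] = -3 + -5 = -8, A[1][1] + B[1][1] = -5 + -5 = -10) = -10 (attained at k = 1)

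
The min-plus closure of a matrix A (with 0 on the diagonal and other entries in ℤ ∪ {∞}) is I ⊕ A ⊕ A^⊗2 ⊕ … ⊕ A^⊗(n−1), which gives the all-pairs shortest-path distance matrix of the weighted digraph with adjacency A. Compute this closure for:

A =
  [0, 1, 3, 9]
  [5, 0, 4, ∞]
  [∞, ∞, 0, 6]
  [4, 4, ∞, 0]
Closure =
  [0, 1, 3, 9]
  [5, 0, 4, 10]
  [10, 10, 0, 6]
  [4, 4, 7, 0]

This is the Floyd-Warshall all-pairs shortest-path computation. For each intermediate vertex k = 0, 1, …, 3, update dist[i][j] ← min(dist[i][j], dist[i][k] + dist[k][j]). The final matrix gives, for each (i, j), the minimum total weight of any directed path from i to j (possibly empty when i = j).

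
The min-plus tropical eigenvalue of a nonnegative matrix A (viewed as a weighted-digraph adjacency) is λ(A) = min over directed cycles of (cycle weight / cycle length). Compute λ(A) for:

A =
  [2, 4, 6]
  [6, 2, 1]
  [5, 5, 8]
λ(A) = 2

Enumerate directed cycles and compute their means (weight / length). Sample:
  cycle 0 → 0: weight = 2, length = 1, mean = 2/1 ≈ 2.000
  cycle 1 → 1: weight = 2, length = 1, mean = 2/1 ≈ 2.000
  cycle 2 → 2: weight = 8, length = 1, mean = 8/1 ≈ 8.000
  cycle 0 → 1 → 0: weight = 10, length = 2, mean = 10/2 ≈ 5.000
  cycle 0 → 2 → 0: weight = 11, length = 2, mean = 11/2 ≈ 5.500
  cycle 1 → 0 → 1: weight = 10, length = 2, mean = 10/2 ≈ 5.000
Minimum mean = 2.000, attained e.g. along the cycle 0 → 0 with weight 2 and length 1. So λ(A) = 2/1 = 2.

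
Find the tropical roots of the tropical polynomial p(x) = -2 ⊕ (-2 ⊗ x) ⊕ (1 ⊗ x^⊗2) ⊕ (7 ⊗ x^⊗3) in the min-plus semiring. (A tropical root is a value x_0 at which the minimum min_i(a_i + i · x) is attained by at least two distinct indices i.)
Roots: {-6, -3, 0}

Each tropical root is a break point of the lower envelope of the lines y = a_i + i · x (there are 4 lines, with slopes 0, 1, ..., 3). Only the lines that attain the minimum somewhere contribute to roots; other lines are dominated. Here the surviving (envelope) indices are i = 3, i = 2, i = 1, i = 0.
Intersections between consecutive envelope lines give the roots: for adjacent envelope indices i < j the intersection is x = (a_i − a_j) / (j − i). Reading off the sorted break points: {-6, -3, 0}.
Verification: at each break x_0, at least two indices attain the minimum of min_i(a_i + i · x_0).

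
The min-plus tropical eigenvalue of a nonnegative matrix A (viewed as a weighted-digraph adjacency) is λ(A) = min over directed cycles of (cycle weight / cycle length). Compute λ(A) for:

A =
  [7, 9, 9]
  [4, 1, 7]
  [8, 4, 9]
λ(A) = 1

Enumerate directed cycles and compute their means (weight / length). Sample:
  cycle 0 → 0: weight = 7, length = 1, mean = 7/1 ≈ 7.000
  cycle 1 → 1: weight = 1, length = 1, mean = 1/1 ≈ 1.000
  cycle 2 → 2: weight = 9, length = 1, mean = 9/1 ≈ 9.000
  cycle 0 → 1 → 0: weight = 13, length = 2, mean = 13/2 ≈ 6.500
  cycle 0 → 2 → 0: weight = 17, length = 2, mean = 17/2 ≈ 8.500
  cycle 1 → 0 → 1: weight = 13, length = 2, mean = 13/2 ≈ 6.500
Minimum mean = 1.000, attained e.g. along the cycle 1 → 1 with weight 1 and length 1. So λ(A) = 1/1 = 1.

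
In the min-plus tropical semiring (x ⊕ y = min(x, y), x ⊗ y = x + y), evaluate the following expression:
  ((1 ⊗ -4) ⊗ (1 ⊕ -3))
((1 ⊗ -4) ⊗ (1 ⊕ -3)) = -6

Expand innermost to outermost. Recall ⊕ takes the minimum of its arguments and ⊗ takes their sum. Working out the expression ((1 ⊗ -4) ⊗ (1 ⊕ -3)) gives -6.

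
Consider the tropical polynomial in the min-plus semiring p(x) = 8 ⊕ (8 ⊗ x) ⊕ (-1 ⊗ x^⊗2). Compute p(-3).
p(-3) = -7

A tropical monomial a ⊗ x^⊗i evaluates to a + i · x. Evaluating each term at x = -3:
  Term 0 contributes 8 + 0 · -3 = 8
  Term 1 contributes 8 + 1 · -3 = 5
  Term 2 contributes -1 + 2 · -3 = -7
p(-3) = ⊕ of these = min[8, 5, -7] = -7.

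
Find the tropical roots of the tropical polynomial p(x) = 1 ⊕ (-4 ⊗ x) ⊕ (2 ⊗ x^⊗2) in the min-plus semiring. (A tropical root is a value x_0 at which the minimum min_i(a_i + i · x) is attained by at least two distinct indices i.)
Roots: {-6, 5}

Each tropical root is a break point of the lower envelope of the lines y = a_i + i · x (there are 3 lines, with slopes 0, 1, ..., 2). Only the lines that attain the minimum somewhere contribute to roots; other lines are dominated. Here the surviving (envelope) indices are i = 2, i = 1, i = 0.
Intersections between consecutive envelope lines give the roots: for adjacent envelope indices i < j the intersection is x = (a_i − a_j) / (j − i). Reading off the sorted break points: {-6, 5}.
Verification: at each break x_0, at least two indices attain the minimum of min_i(a_i + i · x_0).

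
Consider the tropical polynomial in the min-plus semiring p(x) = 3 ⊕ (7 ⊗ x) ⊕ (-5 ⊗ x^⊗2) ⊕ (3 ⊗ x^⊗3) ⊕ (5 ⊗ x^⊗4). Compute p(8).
p(8) = 3

A tropical monomial a ⊗ x^⊗i evaluates to a + i · x. Evaluating each term at x = 8:
  Term 0 contributes 3 + 0 · 8 = 3
  Term 1 contributes 7 + 1 · 8 = 15
  Term 2 contributes -5 + 2 · 8 = 11
  Term 3 contributes 3 + 3 · 8 = 27
  Term 4 contributes 5 + 4 · 8 = 37
p(8) = ⊕ of these = min[3, 15, 11, 27, 37] = 3.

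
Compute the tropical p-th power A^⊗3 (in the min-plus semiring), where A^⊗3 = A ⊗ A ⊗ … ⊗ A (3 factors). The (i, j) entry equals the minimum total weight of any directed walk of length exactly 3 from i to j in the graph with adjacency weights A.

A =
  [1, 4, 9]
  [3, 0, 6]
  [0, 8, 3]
A^⊗3 =
  [3, 4, 10]
  [3, 0, 6]
  [2, 4, 9]

Each entry (A^⊗3)_ij equals the minimum over all length-3 walks i = v_0 → v_1 → … → v_3 = j of Σ_t A[v_t][v_{t+1}]. For example, for (i, j) = (0, 2) we minimise over 9 possible intermediate vertex sequences; the minimum is 10, attained along the walk 0 → 1 → 1 → 2.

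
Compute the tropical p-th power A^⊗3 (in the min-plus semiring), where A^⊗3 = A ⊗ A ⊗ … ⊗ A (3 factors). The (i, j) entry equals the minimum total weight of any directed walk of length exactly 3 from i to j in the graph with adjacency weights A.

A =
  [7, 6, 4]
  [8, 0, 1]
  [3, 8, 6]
A^⊗3 =
  [10, 6, 7]
  [4, 0, 1]
  [10, 8, 9]

Each entry (A^⊗3)_ij equals the minimum over all length-3 walks i = v_0 → v_1 → … → v_3 = j of Σ_t A[v_t][v_{t+1}]. For example, for (i, j) = (0, 2) we minimise over 9 possible intermediate vertex sequences; the minimum is 7, attained along the walk 0 → 1 → 1 → 2.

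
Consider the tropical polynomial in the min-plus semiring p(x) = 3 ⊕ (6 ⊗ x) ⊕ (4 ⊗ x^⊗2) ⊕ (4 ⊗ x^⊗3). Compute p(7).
p(7) = 3

A tropical monomial a ⊗ x^⊗i evaluates to a + i · x. Evaluating each term at x = 7:
  Term 0 contributes 3 + 0 · 7 = 3
  Term 1 contributes 6 + 1 · 7 = 13
  Term 2 contributes 4 + 2 · 7 = 18
  Term 3 contributes 4 + 3 · 7 = 25
p(7) = ⊕ of these = min[3, 13, 18, 25] = 3.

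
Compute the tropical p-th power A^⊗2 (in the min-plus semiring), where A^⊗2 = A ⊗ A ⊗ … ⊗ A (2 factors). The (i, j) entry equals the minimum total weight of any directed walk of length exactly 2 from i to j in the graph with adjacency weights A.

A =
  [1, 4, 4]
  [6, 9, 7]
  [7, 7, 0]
A^⊗2 =
  [2, 5, 4]
  [7, 10, 7]
  [7, 7, 0]

Each entry (A^⊗2)_ij equals the minimum over all length-2 walks i = v_0 → v_1 → … → v_2 = j of Σ_t A[v_t][v_{t+1}]. For example, for (i, j) = (0, 2) we minimise over 3 possible intermediate vertex sequences; the minimum is 4, attained along the walk 0 → 2 → 2.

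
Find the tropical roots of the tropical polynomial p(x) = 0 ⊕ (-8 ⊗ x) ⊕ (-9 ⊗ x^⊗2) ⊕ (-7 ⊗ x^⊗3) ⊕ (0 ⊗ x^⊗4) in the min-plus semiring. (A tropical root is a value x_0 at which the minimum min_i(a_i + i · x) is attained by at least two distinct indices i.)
Roots: {-7, -2, 1, 8}

Each tropical root is a break point of the lower envelope of the lines y = a_i + i · x (there are 5 lines, with slopes 0, 1, ..., 4). Only the lines that attain the minimum somewhere contribute to roots; other lines are dominated. Here the surviving (envelope) indices are i = 4, i = 3, i = 2, i = 1, i = 0.
Intersections between consecutive envelope lines give the roots: for adjacent envelope indices i < j the intersection is x = (a_i − a_j) / (j − i). Reading off the sorted break points: {-7, -2, 1, 8}.
Verification: at each break x_0, at least two indices attain the minimum of min_i(a_i + i · x_0).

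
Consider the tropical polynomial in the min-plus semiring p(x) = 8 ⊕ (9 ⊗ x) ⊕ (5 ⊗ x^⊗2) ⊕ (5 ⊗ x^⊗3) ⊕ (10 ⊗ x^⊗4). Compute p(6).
p(6) = 8

A tropical monomial a ⊗ x^⊗i evaluates to a + i · x. Evaluating each term at x = 6:
  Term 0 contributes 8 + 0 · 6 = 8
  Term 1 contributes 9 + 1 · 6 = 15
  Term 2 contributes 5 + 2 · 6 = 17
  Term 3 contributes 5 + 3 · 6 = 23
  Term 4 contributes 10 + 4 · 6 = 34
p(6) = ⊕ of these = min[8, 15, 17, 23, 34] = 8.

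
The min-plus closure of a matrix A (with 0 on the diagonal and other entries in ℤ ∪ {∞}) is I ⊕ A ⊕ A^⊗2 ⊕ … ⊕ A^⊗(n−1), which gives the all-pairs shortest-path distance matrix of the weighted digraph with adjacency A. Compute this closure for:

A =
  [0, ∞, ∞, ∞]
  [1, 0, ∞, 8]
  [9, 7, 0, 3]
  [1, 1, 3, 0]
Closure =
  [0, ∞, ∞, ∞]
  [1, 0, 11, 8]
  [4, 4, 0, 3]
  [1, 1, 3, 0]

This is the Floyd-Warshall all-pairs shortest-path computation. For each intermediate vertex k = 0, 1, …, 3, update dist[i][j] ← min(dist[i][j], dist[i][k] + dist[k][j]). The final matrix gives, for each (i, j), the minimum total weight of any directed path from i to j (possibly empty when i = j).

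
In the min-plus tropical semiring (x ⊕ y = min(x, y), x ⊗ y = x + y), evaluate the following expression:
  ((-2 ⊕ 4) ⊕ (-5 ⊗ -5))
((-2 ⊕ 4) ⊕ (-5 ⊗ -5)) = -10

Expand innermost to outermost. Recall ⊕ takes the minimum of its arguments and ⊗ takes their sum. Working out the expression ((-2 ⊕ 4) ⊕ (-5 ⊗ -5)) gives -10.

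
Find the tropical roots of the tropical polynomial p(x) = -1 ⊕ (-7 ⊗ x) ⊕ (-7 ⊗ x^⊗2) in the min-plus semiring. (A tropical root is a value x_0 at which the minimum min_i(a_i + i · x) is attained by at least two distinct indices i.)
Roots: {0, 6}

Each tropical root is a break point of the lower envelope of the lines y = a_i + i · x (there are 3 lines, with slopes 0, 1, ..., 2). Only the lines that attain the minimum somewhere contribute to roots; other lines are dominated. Here the surviving (envelope) indices are i = 2, i = 1, i = 0.
Intersections between consecutive envelope lines give the roots: for adjacent envelope indices i < j the intersection is x = (a_i − a_j) / (j − i). Reading off the sorted break points: {0, 6}.
Verification: at each break x_0, at least two indices attain the minimum of min_i(a_i + i · x_0).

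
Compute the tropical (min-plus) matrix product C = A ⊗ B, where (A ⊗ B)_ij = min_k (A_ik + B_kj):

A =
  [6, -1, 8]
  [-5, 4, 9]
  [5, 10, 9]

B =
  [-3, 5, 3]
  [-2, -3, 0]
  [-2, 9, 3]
A ⊗ B =
  [-3, -4, -1]
  [-8, 0, -2]
  [2, 7, 8]

Apply the min-plus product entry-by-entry:
  C[0][0] = min over k of (A[0][0] + B[0][0] = 6 + -3 = 3, A[0][1] + B[1][0] = -1 + -2 = -3, A[0][2] + B[2][0] = 8 + -2 = 6) = -3 (attained at k = 1)
  C[0][1] = min over k of (A[0][0] + B[0][1] = 6 + 5 = 11, A[0][1] + B[1][1] = -1 + -3 = -4, A[0][2] + B[2][1] = 8 + 9 = 17) = -4 (attained at k = 1)
  C[0][2] = min over k of (A[0][0] + B[0][2] = 6 + 3 = 9, A[0][1] + B[1][2] = -1 + 0 = -1, A[0][2] + B[2][2] = 8 + 3 = 11) = -1 (attained at k = 1)
  C[1][0] = min over k of (A[1][0] + B[0][0] = -5 + -3 = -8, A[1][1] + B[1][0] = 4 + -2 = 2, A[1][2] + B[2][0] = 9 + -2 = 7) = -8 (attained at k = 0)
  C[1][1] = min over k of (A[1][0] + B[0][1] = -5 + 5 = 0, A[1][1] + B[1][1] = 4 + -3 = 1, A[1][2] + B[2][1] = 9 + 9 = 18) = 0 (attained at k = 0)
  C[1][2] = min over k of (A[1][0] + B[0][2] = -5 + 3 = -2, A[1][1] + B[1][2] = 4 + 0 = 4, A[1][2] + B[2][2] = 9 + 3 = 12) = -2 (attained at k = 0)
  C[2][0] = min over k of (A[2][0] + B[0][0] = 5 + -3 = 2, A[2][1] + B[1][0] = 10 + -2 = 8, A[2][2] + B[2][0] = 9 + -2 = 7) = 2 (attained at k = 0)
  C[2][1] = min over k of (A[2][0] + B[0][1] = 5 + 5 = 10, A[2][1] + B[1][1] = 10 + -3 = 7, A[2][2] + B[2][1] = 9 + 9 = 18) = 7 (attained at k = 1)
  C[2][2] = min over k of (A[2][0] + B[0][2] = 5 + 3 = 8, A[2][1] + B[1][2] = 10 + 0 = 10, A[2][2] + B[2][2] = 9 + 3 = 12) = 8 (attained at k = 0)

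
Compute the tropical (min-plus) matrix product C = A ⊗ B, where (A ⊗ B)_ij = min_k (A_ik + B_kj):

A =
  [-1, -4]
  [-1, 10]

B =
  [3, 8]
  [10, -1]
A ⊗ B =
  [2, -5]
  [2, 7]

Apply the min-plus product entry-by-entry:
  C[0][0] = min over k of (A[0][0] + B[0][0] = -1 + 3 = 2, A[0][1] + B[1][0] = -4 + 10 = 6) = 2 (attained at k = 0)
  C[0][1] = min over k of (A[0][0] + B[0][1] = -1 + 8 = 7, A[0][1] + B[1][1] = -4 + -1 = -5) = -5 (attained at k = 1)
  C[1][0] = min over k of (A[1][0] + B[0][0] = -1 + 3 = 2, A[1][1] + B[1][0] = 10 + 10 = 20) = 2 (attained at k = 0)
  C[1][1] = min over k of (A[1][0] + B[0][1] = -1 + 8 = 7, A[1][1] + B[1][1] = 10 + -1 = 9) = 7 (attained at k = 0)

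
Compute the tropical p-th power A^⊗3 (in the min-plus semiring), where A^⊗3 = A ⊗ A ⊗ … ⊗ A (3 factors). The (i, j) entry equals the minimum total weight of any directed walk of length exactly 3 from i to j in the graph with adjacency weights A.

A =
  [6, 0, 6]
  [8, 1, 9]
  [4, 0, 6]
A^⊗3 =
  [9, 2, 10]
  [10, 3, 11]
  [9, 2, 10]

Each entry (A^⊗3)_ij equals the minimum over all length-3 walks i = v_0 → v_1 → … → v_3 = j of Σ_t A[v_t][v_{t+1}]. For example, for (i, j) = (0, 2) we minimise over 9 possible intermediate vertex sequences; the minimum is 10, attained along the walk 0 → 1 → 1 → 2.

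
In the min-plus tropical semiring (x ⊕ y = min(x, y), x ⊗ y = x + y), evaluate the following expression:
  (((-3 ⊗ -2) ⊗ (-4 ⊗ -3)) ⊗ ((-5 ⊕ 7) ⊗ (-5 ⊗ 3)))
(((-3 ⊗ -2) ⊗ (-4 ⊗ -3)) ⊗ ((-5 ⊕ 7) ⊗ (-5 ⊗ 3))) = -19

Expand innermost to outermost. Recall ⊕ takes the minimum of its arguments and ⊗ takes their sum. Working out the expression (((-3 ⊗ -2) ⊗ (-4 ⊗ -3)) ⊗ ((-5 ⊕ 7) ⊗ (-5 ⊗ 3))) gives -19.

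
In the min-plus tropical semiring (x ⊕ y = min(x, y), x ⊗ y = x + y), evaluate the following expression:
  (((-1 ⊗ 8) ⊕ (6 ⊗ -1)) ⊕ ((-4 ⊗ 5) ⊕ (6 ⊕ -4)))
(((-1 ⊗ 8) ⊕ (6 ⊗ -1)) ⊕ ((-4 ⊗ 5) ⊕ (6 ⊕ -4))) = -4

Expand innermost to outermost. Recall ⊕ takes the minimum of its arguments and ⊗ takes their sum. Working out the expression (((-1 ⊗ 8) ⊕ (6 ⊗ -1)) ⊕ ((-4 ⊗ 5) ⊕ (6 ⊕ -4))) gives -4.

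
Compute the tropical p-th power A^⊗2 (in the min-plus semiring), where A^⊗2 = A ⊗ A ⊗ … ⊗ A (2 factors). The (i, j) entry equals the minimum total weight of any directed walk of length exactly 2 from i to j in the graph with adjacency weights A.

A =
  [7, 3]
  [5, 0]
A^⊗2 =
  [8, 3]
  [5, 0]

Each entry (A^⊗2)_ij equals the minimum over all length-2 walks i = v_0 → v_1 → … → v_2 = j of Σ_t A[v_t][v_{t+1}]. For example, for (i, j) = (0, 1) we minimise over 2 possible intermediate vertex sequences; the minimum is 3, attained along the walk 0 → 1 → 1.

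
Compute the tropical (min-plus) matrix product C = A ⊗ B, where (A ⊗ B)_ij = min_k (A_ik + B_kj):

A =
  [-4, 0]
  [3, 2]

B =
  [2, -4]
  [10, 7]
A ⊗ B =
  [-2, -8]
  [5, -1]

Apply the min-plus product entry-by-entry:
  C[0][0] = min over k of (A[0][0] + B[0][0] = -4 + 2 = -2, A[0][1] + B[1][0] = 0 + 10 = 10) = -2 (attained at k = 0)
  C[0][1] = min over k of (A[0][0] + B[0][1] = -4 + -4 = -8, A[0][1] + B[1][1] = 0 + 7 = 7) = -8 (attained at k = 0)
  C[1][0] = min over k of (A[1][0] + B[0][0] = 3 + 2 = 5, A[1][1] + B[1][0] = 2 + 10 = 12) = 5 (attained at k = 0)
  C[1][1] = min over k of (A[1][0] + B[0][1] = 3 + -4 = -1, A[1][1] + B[1][1] = 2 + 7 = 9) = -1 (attained at k = 0)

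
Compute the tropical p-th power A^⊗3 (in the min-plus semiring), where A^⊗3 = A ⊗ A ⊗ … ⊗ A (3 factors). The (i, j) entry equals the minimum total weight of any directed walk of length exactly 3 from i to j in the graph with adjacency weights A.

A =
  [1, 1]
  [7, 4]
A^⊗3 =
  [3, 3]
  [9, 9]

Each entry (A^⊗3)_ij equals the minimum over all length-3 walks i = v_0 → v_1 → … → v_3 = j of Σ_t A[v_t][v_{t+1}]. For example, for (i, j) = (0, 1) we minimise over 4 possible intermediate vertex sequences; the minimum is 3, attained along the walk 0 → 0 → 0 → 1.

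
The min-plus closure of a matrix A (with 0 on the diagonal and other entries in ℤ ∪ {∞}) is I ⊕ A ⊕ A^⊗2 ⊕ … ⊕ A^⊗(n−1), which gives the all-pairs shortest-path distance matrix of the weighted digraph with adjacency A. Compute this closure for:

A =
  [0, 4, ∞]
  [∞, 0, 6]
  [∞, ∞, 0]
Closure =
  [0, 4, 10]
  [∞, 0, 6]
  [∞, ∞, 0]

This is the Floyd-Warshall all-pairs shortest-path computation. For each intermediate vertex k = 0, 1, …, 2, update dist[i][j] ← min(dist[i][j], dist[i][k] + dist[k][j]). The final matrix gives, for each (i, j), the minimum total weight of any directed path from i to j (possibly empty when i = j).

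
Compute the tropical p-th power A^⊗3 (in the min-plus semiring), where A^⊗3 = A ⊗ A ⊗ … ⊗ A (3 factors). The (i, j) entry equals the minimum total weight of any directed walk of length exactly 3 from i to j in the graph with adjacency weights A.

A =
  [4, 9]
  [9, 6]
A^⊗3 =
  [12, 17]
  [17, 18]

Each entry (A^⊗3)_ij equals the minimum over all length-3 walks i = v_0 → v_1 → … → v_3 = j of Σ_t A[v_t][v_{t+1}]. For example, for (i, j) = (0, 1) we minimise over 4 possible intermediate vertex sequences; the minimum is 17, attained along the walk 0 → 0 → 0 → 1.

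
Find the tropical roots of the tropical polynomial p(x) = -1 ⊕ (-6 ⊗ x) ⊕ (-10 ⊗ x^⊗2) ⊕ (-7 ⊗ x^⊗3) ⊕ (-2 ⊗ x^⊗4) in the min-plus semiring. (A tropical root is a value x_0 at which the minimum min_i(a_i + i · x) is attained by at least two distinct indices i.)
Roots: {-5, -3, 4, 5}

Each tropical root is a break point of the lower envelope of the lines y = a_i + i · x (there are 5 lines, with slopes 0, 1, ..., 4). Only the lines that attain the minimum somewhere contribute to roots; other lines are dominated. Here the surviving (envelope) indices are i = 4, i = 3, i = 2, i = 1, i = 0.
Intersections between consecutive envelope lines give the roots: for adjacent envelope indices i < j the intersection is x = (a_i − a_j) / (j − i). Reading off the sorted break points: {-5, -3, 4, 5}.
Verification: at each break x_0, at least two indices attain the minimum of min_i(a_i + i · x_0).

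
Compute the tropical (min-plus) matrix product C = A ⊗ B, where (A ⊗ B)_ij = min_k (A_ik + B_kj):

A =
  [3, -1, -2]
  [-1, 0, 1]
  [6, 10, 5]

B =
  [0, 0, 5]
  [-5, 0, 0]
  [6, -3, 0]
A ⊗ B =
  [-6, -5, -2]
  [-5, -2, 0]
  [5, 2, 5]

Apply the min-plus product entry-by-entry:
  C[0][0] = min over k of (A[0][0] + B[0][0] = 3 + 0 = 3, A[0][1] + B[1][0] = -1 + -5 = -6, A[0][2] + B[2][0] = -2 + 6 = 4) = -6 (attained at k = 1)
  C[0][1] = min over k of (A[0][0] + B[0][1] = 3 + 0 = 3, A[0][1] + B[1][1] = -1 + 0 = -1, A[0][2] + B[2][1] = -2 + -3 = -5) = -5 (attained at k = 2)
  C[0][2] = min over k of (A[0][0] + B[0][2] = 3 + 5 = 8, A[0][1] + B[1][2] = -1 + 0 = -1, A[0][2] + B[2][2] = -2 + 0 = -2) = -2 (attained at k = 2)
  C[1][0] = min over k of (A[1][0] + B[0][0] = -1 + 0 = -1, A[1][1] + B[1][0] = 0 + -5 = -5, A[1][2] + B[2][0] = 1 + 6 = 7) = -5 (attained at k = 1)
  C[1][1] = min over k of (A[1][0] + B[0][1] = -1 + 0 = -1, A[1][1] + B[1][1] = 0 + 0 = 0, A[1][2] + B[2][1] = 1 + -3 = -2) = -2 (attained at k = 2)
  C[1][2] = min over k of (A[1][0] + B[0][2] = -1 + 5 = 4, A[1][1] + B[1][2] = 0 + 0 = 0, A[1][2] + B[2][2] = 1 + 0 = 1) = 0 (attained at k = 1)
  C[2][0] = min over k of (A[2][0] + B[0][0] = 6 + 0 = 6, A[2][1] + B[1][0] = 10 + -5 = 5, A[2][2] + B[2][0] = 5 + 6 = 11) = 5 (attained at k = 1)
  C[2][1] = min over k of (A[2][0] + B[0][1] = 6 + 0 = 6, A[2][1] + B[1][1] = 10 + 0 = 10, A[2][2] + B[2][1] = 5 + -3 = 2) = 2 (attained at k = 2)
  C[2][2] = min over k of (A[2][0] + B[0][2] = 6 + 5 = 11, A[2][1] + B[1][2] = 10 + 0 = 10, A[2][2] + B[2][2] = 5 + 0 = 5) = 5 (attained at k = 2)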